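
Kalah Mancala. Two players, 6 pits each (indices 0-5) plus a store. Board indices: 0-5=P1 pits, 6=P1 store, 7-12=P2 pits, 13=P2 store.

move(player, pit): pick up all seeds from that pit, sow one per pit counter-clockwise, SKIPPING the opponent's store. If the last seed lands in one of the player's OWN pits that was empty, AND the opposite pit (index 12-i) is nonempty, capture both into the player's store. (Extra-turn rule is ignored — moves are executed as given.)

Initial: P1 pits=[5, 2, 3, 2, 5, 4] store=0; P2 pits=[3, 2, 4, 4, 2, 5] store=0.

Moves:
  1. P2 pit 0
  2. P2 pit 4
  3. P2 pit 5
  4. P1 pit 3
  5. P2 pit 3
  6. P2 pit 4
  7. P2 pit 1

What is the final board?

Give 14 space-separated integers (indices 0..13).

Move 1: P2 pit0 -> P1=[5,2,3,2,5,4](0) P2=[0,3,5,5,2,5](0)
Move 2: P2 pit4 -> P1=[5,2,3,2,5,4](0) P2=[0,3,5,5,0,6](1)
Move 3: P2 pit5 -> P1=[6,3,4,3,6,4](0) P2=[0,3,5,5,0,0](2)
Move 4: P1 pit3 -> P1=[6,3,4,0,7,5](1) P2=[0,3,5,5,0,0](2)
Move 5: P2 pit3 -> P1=[7,4,4,0,7,5](1) P2=[0,3,5,0,1,1](3)
Move 6: P2 pit4 -> P1=[7,4,4,0,7,5](1) P2=[0,3,5,0,0,2](3)
Move 7: P2 pit1 -> P1=[7,0,4,0,7,5](1) P2=[0,0,6,1,0,2](8)

Answer: 7 0 4 0 7 5 1 0 0 6 1 0 2 8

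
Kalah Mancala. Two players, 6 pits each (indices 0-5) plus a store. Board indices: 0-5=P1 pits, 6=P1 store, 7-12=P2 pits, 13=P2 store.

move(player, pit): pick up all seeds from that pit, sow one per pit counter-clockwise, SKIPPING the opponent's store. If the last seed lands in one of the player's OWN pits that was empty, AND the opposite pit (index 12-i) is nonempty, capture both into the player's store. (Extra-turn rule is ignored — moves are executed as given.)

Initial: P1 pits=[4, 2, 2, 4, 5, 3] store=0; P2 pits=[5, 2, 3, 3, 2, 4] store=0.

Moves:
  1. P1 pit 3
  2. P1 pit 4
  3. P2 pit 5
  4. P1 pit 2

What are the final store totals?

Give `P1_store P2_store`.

Move 1: P1 pit3 -> P1=[4,2,2,0,6,4](1) P2=[6,2,3,3,2,4](0)
Move 2: P1 pit4 -> P1=[4,2,2,0,0,5](2) P2=[7,3,4,4,2,4](0)
Move 3: P2 pit5 -> P1=[5,3,3,0,0,5](2) P2=[7,3,4,4,2,0](1)
Move 4: P1 pit2 -> P1=[5,3,0,1,1,6](2) P2=[7,3,4,4,2,0](1)

Answer: 2 1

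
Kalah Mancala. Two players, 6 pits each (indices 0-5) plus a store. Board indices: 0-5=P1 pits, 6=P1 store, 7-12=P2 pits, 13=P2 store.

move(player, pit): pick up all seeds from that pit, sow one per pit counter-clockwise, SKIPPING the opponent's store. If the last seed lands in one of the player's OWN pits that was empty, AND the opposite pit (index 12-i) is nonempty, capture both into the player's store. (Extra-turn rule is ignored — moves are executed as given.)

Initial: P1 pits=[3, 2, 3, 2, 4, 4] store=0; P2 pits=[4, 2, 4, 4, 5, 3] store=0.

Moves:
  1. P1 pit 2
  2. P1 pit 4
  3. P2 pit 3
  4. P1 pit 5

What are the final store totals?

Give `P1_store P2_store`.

Move 1: P1 pit2 -> P1=[3,2,0,3,5,5](0) P2=[4,2,4,4,5,3](0)
Move 2: P1 pit4 -> P1=[3,2,0,3,0,6](1) P2=[5,3,5,4,5,3](0)
Move 3: P2 pit3 -> P1=[4,2,0,3,0,6](1) P2=[5,3,5,0,6,4](1)
Move 4: P1 pit5 -> P1=[4,2,0,3,0,0](2) P2=[6,4,6,1,7,4](1)

Answer: 2 1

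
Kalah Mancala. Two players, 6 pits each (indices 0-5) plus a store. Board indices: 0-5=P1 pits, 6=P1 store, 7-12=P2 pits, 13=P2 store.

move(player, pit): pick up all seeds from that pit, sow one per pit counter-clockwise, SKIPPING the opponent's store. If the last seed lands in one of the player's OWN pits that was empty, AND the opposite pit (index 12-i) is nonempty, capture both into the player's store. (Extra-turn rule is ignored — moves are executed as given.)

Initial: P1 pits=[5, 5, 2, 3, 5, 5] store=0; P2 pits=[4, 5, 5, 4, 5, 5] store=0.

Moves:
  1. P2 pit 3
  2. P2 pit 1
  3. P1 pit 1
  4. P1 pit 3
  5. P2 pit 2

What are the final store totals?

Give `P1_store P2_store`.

Answer: 2 3

Derivation:
Move 1: P2 pit3 -> P1=[6,5,2,3,5,5](0) P2=[4,5,5,0,6,6](1)
Move 2: P2 pit1 -> P1=[6,5,2,3,5,5](0) P2=[4,0,6,1,7,7](2)
Move 3: P1 pit1 -> P1=[6,0,3,4,6,6](1) P2=[4,0,6,1,7,7](2)
Move 4: P1 pit3 -> P1=[6,0,3,0,7,7](2) P2=[5,0,6,1,7,7](2)
Move 5: P2 pit2 -> P1=[7,1,3,0,7,7](2) P2=[5,0,0,2,8,8](3)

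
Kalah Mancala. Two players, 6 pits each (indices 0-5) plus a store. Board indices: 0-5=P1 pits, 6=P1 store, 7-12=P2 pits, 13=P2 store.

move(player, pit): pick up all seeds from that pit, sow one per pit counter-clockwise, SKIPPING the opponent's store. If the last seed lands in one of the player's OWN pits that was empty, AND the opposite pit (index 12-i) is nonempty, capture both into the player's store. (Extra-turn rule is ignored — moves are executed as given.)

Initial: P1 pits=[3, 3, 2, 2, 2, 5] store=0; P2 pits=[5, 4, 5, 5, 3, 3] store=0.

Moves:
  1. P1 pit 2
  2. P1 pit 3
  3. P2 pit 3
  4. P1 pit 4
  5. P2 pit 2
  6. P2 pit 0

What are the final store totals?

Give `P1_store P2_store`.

Move 1: P1 pit2 -> P1=[3,3,0,3,3,5](0) P2=[5,4,5,5,3,3](0)
Move 2: P1 pit3 -> P1=[3,3,0,0,4,6](1) P2=[5,4,5,5,3,3](0)
Move 3: P2 pit3 -> P1=[4,4,0,0,4,6](1) P2=[5,4,5,0,4,4](1)
Move 4: P1 pit4 -> P1=[4,4,0,0,0,7](2) P2=[6,5,5,0,4,4](1)
Move 5: P2 pit2 -> P1=[5,4,0,0,0,7](2) P2=[6,5,0,1,5,5](2)
Move 6: P2 pit0 -> P1=[5,4,0,0,0,7](2) P2=[0,6,1,2,6,6](3)

Answer: 2 3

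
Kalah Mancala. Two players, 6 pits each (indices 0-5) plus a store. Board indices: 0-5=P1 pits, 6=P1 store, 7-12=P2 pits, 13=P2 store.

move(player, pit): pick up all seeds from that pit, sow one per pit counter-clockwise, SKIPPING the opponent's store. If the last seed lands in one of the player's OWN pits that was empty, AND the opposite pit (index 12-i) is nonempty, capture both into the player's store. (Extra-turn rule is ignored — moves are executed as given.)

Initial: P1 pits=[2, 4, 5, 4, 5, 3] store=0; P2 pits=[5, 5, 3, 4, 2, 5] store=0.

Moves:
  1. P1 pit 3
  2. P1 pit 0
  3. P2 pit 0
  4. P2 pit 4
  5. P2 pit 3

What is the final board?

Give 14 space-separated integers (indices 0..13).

Move 1: P1 pit3 -> P1=[2,4,5,0,6,4](1) P2=[6,5,3,4,2,5](0)
Move 2: P1 pit0 -> P1=[0,5,6,0,6,4](1) P2=[6,5,3,4,2,5](0)
Move 3: P2 pit0 -> P1=[0,5,6,0,6,4](1) P2=[0,6,4,5,3,6](1)
Move 4: P2 pit4 -> P1=[1,5,6,0,6,4](1) P2=[0,6,4,5,0,7](2)
Move 5: P2 pit3 -> P1=[2,6,6,0,6,4](1) P2=[0,6,4,0,1,8](3)

Answer: 2 6 6 0 6 4 1 0 6 4 0 1 8 3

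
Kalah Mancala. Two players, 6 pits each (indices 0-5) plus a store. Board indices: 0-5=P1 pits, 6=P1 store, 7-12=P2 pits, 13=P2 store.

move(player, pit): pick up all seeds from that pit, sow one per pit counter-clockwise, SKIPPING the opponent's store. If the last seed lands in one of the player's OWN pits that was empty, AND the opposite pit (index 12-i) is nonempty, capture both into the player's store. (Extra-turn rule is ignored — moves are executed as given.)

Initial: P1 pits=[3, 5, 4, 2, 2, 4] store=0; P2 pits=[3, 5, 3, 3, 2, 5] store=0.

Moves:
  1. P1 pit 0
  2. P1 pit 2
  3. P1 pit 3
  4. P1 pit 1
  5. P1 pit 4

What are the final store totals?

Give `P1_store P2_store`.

Move 1: P1 pit0 -> P1=[0,6,5,3,2,4](0) P2=[3,5,3,3,2,5](0)
Move 2: P1 pit2 -> P1=[0,6,0,4,3,5](1) P2=[4,5,3,3,2,5](0)
Move 3: P1 pit3 -> P1=[0,6,0,0,4,6](2) P2=[5,5,3,3,2,5](0)
Move 4: P1 pit1 -> P1=[0,0,1,1,5,7](3) P2=[6,5,3,3,2,5](0)
Move 5: P1 pit4 -> P1=[0,0,1,1,0,8](4) P2=[7,6,4,3,2,5](0)

Answer: 4 0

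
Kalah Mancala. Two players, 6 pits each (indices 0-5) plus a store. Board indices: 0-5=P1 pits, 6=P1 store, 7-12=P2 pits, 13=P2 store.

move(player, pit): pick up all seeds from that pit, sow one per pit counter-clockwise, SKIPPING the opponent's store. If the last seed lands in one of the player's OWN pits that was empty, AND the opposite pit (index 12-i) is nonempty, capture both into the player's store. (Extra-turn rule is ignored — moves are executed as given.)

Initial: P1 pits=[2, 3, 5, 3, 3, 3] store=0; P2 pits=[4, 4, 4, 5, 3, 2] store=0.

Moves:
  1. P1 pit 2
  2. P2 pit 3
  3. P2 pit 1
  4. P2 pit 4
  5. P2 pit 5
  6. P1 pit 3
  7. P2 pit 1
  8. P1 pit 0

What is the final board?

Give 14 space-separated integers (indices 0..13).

Answer: 0 7 3 1 6 6 2 6 0 6 1 0 0 3

Derivation:
Move 1: P1 pit2 -> P1=[2,3,0,4,4,4](1) P2=[5,4,4,5,3,2](0)
Move 2: P2 pit3 -> P1=[3,4,0,4,4,4](1) P2=[5,4,4,0,4,3](1)
Move 3: P2 pit1 -> P1=[3,4,0,4,4,4](1) P2=[5,0,5,1,5,4](1)
Move 4: P2 pit4 -> P1=[4,5,1,4,4,4](1) P2=[5,0,5,1,0,5](2)
Move 5: P2 pit5 -> P1=[5,6,2,5,4,4](1) P2=[5,0,5,1,0,0](3)
Move 6: P1 pit3 -> P1=[5,6,2,0,5,5](2) P2=[6,1,5,1,0,0](3)
Move 7: P2 pit1 -> P1=[5,6,2,0,5,5](2) P2=[6,0,6,1,0,0](3)
Move 8: P1 pit0 -> P1=[0,7,3,1,6,6](2) P2=[6,0,6,1,0,0](3)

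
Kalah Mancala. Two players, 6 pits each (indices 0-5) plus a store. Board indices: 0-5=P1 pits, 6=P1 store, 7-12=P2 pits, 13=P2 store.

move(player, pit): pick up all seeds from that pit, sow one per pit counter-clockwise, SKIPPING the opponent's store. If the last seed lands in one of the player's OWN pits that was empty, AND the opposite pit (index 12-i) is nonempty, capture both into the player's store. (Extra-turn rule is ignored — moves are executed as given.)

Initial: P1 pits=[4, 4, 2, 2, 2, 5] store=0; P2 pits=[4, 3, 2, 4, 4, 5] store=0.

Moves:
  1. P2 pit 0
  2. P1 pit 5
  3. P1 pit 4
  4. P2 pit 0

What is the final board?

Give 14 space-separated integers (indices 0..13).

Move 1: P2 pit0 -> P1=[4,4,2,2,2,5](0) P2=[0,4,3,5,5,5](0)
Move 2: P1 pit5 -> P1=[4,4,2,2,2,0](1) P2=[1,5,4,6,5,5](0)
Move 3: P1 pit4 -> P1=[4,4,2,2,0,1](2) P2=[1,5,4,6,5,5](0)
Move 4: P2 pit0 -> P1=[4,4,2,2,0,1](2) P2=[0,6,4,6,5,5](0)

Answer: 4 4 2 2 0 1 2 0 6 4 6 5 5 0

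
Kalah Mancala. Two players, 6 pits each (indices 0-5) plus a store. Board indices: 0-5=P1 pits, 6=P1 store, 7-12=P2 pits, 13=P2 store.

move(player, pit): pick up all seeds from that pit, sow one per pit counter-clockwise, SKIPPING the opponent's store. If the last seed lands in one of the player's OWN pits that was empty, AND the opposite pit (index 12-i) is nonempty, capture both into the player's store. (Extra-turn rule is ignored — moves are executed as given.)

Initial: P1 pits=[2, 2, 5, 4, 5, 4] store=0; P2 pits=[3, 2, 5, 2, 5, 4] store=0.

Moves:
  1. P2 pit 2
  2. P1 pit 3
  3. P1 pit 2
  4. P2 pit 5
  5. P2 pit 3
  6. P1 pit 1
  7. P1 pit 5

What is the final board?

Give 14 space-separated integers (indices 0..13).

Answer: 4 0 2 3 8 0 3 6 3 1 1 8 1 3

Derivation:
Move 1: P2 pit2 -> P1=[3,2,5,4,5,4](0) P2=[3,2,0,3,6,5](1)
Move 2: P1 pit3 -> P1=[3,2,5,0,6,5](1) P2=[4,2,0,3,6,5](1)
Move 3: P1 pit2 -> P1=[3,2,0,1,7,6](2) P2=[5,2,0,3,6,5](1)
Move 4: P2 pit5 -> P1=[4,3,1,2,7,6](2) P2=[5,2,0,3,6,0](2)
Move 5: P2 pit3 -> P1=[4,3,1,2,7,6](2) P2=[5,2,0,0,7,1](3)
Move 6: P1 pit1 -> P1=[4,0,2,3,8,6](2) P2=[5,2,0,0,7,1](3)
Move 7: P1 pit5 -> P1=[4,0,2,3,8,0](3) P2=[6,3,1,1,8,1](3)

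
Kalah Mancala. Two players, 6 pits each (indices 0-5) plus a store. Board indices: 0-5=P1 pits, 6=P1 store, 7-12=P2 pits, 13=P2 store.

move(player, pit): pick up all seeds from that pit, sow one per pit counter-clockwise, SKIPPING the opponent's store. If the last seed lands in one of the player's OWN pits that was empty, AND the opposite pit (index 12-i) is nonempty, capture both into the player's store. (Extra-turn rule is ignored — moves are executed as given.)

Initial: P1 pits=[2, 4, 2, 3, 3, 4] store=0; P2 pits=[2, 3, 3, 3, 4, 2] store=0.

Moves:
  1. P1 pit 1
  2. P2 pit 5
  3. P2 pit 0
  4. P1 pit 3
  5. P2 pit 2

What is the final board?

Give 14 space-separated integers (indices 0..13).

Move 1: P1 pit1 -> P1=[2,0,3,4,4,5](0) P2=[2,3,3,3,4,2](0)
Move 2: P2 pit5 -> P1=[3,0,3,4,4,5](0) P2=[2,3,3,3,4,0](1)
Move 3: P2 pit0 -> P1=[3,0,3,4,4,5](0) P2=[0,4,4,3,4,0](1)
Move 4: P1 pit3 -> P1=[3,0,3,0,5,6](1) P2=[1,4,4,3,4,0](1)
Move 5: P2 pit2 -> P1=[3,0,3,0,5,6](1) P2=[1,4,0,4,5,1](2)

Answer: 3 0 3 0 5 6 1 1 4 0 4 5 1 2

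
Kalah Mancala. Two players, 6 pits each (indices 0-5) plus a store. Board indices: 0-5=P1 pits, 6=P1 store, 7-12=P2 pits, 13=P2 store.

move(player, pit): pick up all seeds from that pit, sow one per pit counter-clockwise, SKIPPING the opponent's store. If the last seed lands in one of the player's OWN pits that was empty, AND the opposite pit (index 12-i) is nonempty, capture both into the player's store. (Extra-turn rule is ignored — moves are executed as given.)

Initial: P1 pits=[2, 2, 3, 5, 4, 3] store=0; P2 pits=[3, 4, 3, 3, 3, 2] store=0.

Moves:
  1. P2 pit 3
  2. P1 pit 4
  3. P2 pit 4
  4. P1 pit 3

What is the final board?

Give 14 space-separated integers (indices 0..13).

Answer: 3 3 3 0 1 5 2 5 6 3 0 0 4 2

Derivation:
Move 1: P2 pit3 -> P1=[2,2,3,5,4,3](0) P2=[3,4,3,0,4,3](1)
Move 2: P1 pit4 -> P1=[2,2,3,5,0,4](1) P2=[4,5,3,0,4,3](1)
Move 3: P2 pit4 -> P1=[3,3,3,5,0,4](1) P2=[4,5,3,0,0,4](2)
Move 4: P1 pit3 -> P1=[3,3,3,0,1,5](2) P2=[5,6,3,0,0,4](2)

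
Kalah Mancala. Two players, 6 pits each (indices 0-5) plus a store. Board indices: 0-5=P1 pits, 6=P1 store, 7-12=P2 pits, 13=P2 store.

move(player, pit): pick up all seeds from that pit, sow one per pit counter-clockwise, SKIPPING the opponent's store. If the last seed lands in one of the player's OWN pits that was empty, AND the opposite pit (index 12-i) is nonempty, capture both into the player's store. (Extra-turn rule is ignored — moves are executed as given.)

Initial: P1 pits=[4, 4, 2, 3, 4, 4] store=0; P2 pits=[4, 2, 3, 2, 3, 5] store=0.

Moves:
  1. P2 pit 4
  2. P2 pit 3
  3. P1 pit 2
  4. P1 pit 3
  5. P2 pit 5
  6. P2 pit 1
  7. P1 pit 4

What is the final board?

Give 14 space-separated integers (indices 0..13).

Move 1: P2 pit4 -> P1=[5,4,2,3,4,4](0) P2=[4,2,3,2,0,6](1)
Move 2: P2 pit3 -> P1=[5,4,2,3,4,4](0) P2=[4,2,3,0,1,7](1)
Move 3: P1 pit2 -> P1=[5,4,0,4,5,4](0) P2=[4,2,3,0,1,7](1)
Move 4: P1 pit3 -> P1=[5,4,0,0,6,5](1) P2=[5,2,3,0,1,7](1)
Move 5: P2 pit5 -> P1=[6,5,1,1,7,6](1) P2=[5,2,3,0,1,0](2)
Move 6: P2 pit1 -> P1=[6,5,0,1,7,6](1) P2=[5,0,4,0,1,0](4)
Move 7: P1 pit4 -> P1=[6,5,0,1,0,7](2) P2=[6,1,5,1,2,0](4)

Answer: 6 5 0 1 0 7 2 6 1 5 1 2 0 4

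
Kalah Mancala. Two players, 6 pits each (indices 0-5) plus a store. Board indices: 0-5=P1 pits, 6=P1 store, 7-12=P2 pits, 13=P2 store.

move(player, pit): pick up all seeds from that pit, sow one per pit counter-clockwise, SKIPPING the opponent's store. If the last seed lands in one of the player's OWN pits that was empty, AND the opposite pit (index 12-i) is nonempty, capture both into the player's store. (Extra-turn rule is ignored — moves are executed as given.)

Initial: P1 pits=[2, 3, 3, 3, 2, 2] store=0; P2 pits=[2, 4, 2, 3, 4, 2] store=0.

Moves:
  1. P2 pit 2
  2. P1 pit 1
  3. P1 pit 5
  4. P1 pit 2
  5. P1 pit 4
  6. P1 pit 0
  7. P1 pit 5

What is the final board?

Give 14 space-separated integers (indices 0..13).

Move 1: P2 pit2 -> P1=[2,3,3,3,2,2](0) P2=[2,4,0,4,5,2](0)
Move 2: P1 pit1 -> P1=[2,0,4,4,3,2](0) P2=[2,4,0,4,5,2](0)
Move 3: P1 pit5 -> P1=[2,0,4,4,3,0](1) P2=[3,4,0,4,5,2](0)
Move 4: P1 pit2 -> P1=[2,0,0,5,4,1](2) P2=[3,4,0,4,5,2](0)
Move 5: P1 pit4 -> P1=[2,0,0,5,0,2](3) P2=[4,5,0,4,5,2](0)
Move 6: P1 pit0 -> P1=[0,1,0,5,0,2](8) P2=[4,5,0,0,5,2](0)
Move 7: P1 pit5 -> P1=[0,1,0,5,0,0](9) P2=[5,5,0,0,5,2](0)

Answer: 0 1 0 5 0 0 9 5 5 0 0 5 2 0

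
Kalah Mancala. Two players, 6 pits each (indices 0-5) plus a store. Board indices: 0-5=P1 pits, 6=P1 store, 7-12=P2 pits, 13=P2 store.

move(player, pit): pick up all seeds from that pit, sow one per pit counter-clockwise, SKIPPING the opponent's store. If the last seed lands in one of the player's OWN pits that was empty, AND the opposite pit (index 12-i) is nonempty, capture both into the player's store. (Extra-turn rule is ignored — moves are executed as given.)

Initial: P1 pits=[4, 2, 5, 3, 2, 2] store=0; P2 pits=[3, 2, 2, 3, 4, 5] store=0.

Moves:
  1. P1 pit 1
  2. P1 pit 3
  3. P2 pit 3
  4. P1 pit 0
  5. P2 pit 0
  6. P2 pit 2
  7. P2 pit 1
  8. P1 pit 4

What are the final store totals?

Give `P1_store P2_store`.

Move 1: P1 pit1 -> P1=[4,0,6,4,2,2](0) P2=[3,2,2,3,4,5](0)
Move 2: P1 pit3 -> P1=[4,0,6,0,3,3](1) P2=[4,2,2,3,4,5](0)
Move 3: P2 pit3 -> P1=[4,0,6,0,3,3](1) P2=[4,2,2,0,5,6](1)
Move 4: P1 pit0 -> P1=[0,1,7,1,4,3](1) P2=[4,2,2,0,5,6](1)
Move 5: P2 pit0 -> P1=[0,1,7,1,4,3](1) P2=[0,3,3,1,6,6](1)
Move 6: P2 pit2 -> P1=[0,1,7,1,4,3](1) P2=[0,3,0,2,7,7](1)
Move 7: P2 pit1 -> P1=[0,1,7,1,4,3](1) P2=[0,0,1,3,8,7](1)
Move 8: P1 pit4 -> P1=[0,1,7,1,0,4](2) P2=[1,1,1,3,8,7](1)

Answer: 2 1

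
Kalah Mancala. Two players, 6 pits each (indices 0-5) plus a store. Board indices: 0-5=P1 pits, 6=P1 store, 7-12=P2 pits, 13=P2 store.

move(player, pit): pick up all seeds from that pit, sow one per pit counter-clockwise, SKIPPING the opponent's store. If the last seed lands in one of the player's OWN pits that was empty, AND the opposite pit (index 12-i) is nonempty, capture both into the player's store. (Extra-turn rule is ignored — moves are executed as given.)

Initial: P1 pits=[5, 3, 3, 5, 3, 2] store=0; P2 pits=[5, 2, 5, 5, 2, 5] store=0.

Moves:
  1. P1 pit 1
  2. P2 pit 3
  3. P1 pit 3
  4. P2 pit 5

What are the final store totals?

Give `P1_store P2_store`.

Move 1: P1 pit1 -> P1=[5,0,4,6,4,2](0) P2=[5,2,5,5,2,5](0)
Move 2: P2 pit3 -> P1=[6,1,4,6,4,2](0) P2=[5,2,5,0,3,6](1)
Move 3: P1 pit3 -> P1=[6,1,4,0,5,3](1) P2=[6,3,6,0,3,6](1)
Move 4: P2 pit5 -> P1=[7,2,5,1,6,3](1) P2=[6,3,6,0,3,0](2)

Answer: 1 2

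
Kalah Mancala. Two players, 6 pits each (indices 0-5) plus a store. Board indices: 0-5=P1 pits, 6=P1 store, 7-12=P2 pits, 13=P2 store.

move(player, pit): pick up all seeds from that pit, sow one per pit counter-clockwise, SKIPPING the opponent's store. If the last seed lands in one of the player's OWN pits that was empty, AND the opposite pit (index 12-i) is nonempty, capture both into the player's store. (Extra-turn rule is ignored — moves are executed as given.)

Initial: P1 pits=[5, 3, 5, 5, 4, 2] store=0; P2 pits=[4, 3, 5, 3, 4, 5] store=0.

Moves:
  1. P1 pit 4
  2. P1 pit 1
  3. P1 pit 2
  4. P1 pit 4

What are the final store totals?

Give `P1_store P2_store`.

Answer: 7 0

Derivation:
Move 1: P1 pit4 -> P1=[5,3,5,5,0,3](1) P2=[5,4,5,3,4,5](0)
Move 2: P1 pit1 -> P1=[5,0,6,6,0,3](6) P2=[5,0,5,3,4,5](0)
Move 3: P1 pit2 -> P1=[5,0,0,7,1,4](7) P2=[6,1,5,3,4,5](0)
Move 4: P1 pit4 -> P1=[5,0,0,7,0,5](7) P2=[6,1,5,3,4,5](0)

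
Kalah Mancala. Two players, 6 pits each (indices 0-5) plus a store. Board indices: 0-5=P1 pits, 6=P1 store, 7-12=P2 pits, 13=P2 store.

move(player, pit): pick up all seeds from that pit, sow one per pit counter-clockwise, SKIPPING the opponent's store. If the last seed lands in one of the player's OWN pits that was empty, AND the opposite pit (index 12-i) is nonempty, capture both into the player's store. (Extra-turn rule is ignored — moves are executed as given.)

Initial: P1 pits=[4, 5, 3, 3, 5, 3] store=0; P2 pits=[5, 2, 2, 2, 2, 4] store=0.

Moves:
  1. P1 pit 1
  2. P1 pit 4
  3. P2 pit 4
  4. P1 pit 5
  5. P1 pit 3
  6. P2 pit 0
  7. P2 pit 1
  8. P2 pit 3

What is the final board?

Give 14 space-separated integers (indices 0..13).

Answer: 6 2 5 0 1 1 4 0 0 6 0 3 8 4

Derivation:
Move 1: P1 pit1 -> P1=[4,0,4,4,6,4](1) P2=[5,2,2,2,2,4](0)
Move 2: P1 pit4 -> P1=[4,0,4,4,0,5](2) P2=[6,3,3,3,2,4](0)
Move 3: P2 pit4 -> P1=[4,0,4,4,0,5](2) P2=[6,3,3,3,0,5](1)
Move 4: P1 pit5 -> P1=[4,0,4,4,0,0](3) P2=[7,4,4,4,0,5](1)
Move 5: P1 pit3 -> P1=[4,0,4,0,1,1](4) P2=[8,4,4,4,0,5](1)
Move 6: P2 pit0 -> P1=[5,1,4,0,1,1](4) P2=[0,5,5,5,1,6](2)
Move 7: P2 pit1 -> P1=[5,1,4,0,1,1](4) P2=[0,0,6,6,2,7](3)
Move 8: P2 pit3 -> P1=[6,2,5,0,1,1](4) P2=[0,0,6,0,3,8](4)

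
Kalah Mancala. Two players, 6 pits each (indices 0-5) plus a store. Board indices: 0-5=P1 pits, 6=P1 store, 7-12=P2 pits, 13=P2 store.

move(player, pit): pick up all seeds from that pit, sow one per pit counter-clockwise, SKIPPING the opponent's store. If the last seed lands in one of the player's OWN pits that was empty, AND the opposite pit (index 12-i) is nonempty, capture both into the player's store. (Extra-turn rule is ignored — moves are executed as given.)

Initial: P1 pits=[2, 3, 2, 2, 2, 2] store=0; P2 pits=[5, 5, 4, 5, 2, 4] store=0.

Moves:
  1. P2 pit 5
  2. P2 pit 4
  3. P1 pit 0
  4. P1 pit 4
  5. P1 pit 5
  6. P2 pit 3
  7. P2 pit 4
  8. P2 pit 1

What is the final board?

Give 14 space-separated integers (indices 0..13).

Move 1: P2 pit5 -> P1=[3,4,3,2,2,2](0) P2=[5,5,4,5,2,0](1)
Move 2: P2 pit4 -> P1=[3,4,3,2,2,2](0) P2=[5,5,4,5,0,1](2)
Move 3: P1 pit0 -> P1=[0,5,4,3,2,2](0) P2=[5,5,4,5,0,1](2)
Move 4: P1 pit4 -> P1=[0,5,4,3,0,3](1) P2=[5,5,4,5,0,1](2)
Move 5: P1 pit5 -> P1=[0,5,4,3,0,0](2) P2=[6,6,4,5,0,1](2)
Move 6: P2 pit3 -> P1=[1,6,4,3,0,0](2) P2=[6,6,4,0,1,2](3)
Move 7: P2 pit4 -> P1=[1,6,4,3,0,0](2) P2=[6,6,4,0,0,3](3)
Move 8: P2 pit1 -> P1=[2,6,4,3,0,0](2) P2=[6,0,5,1,1,4](4)

Answer: 2 6 4 3 0 0 2 6 0 5 1 1 4 4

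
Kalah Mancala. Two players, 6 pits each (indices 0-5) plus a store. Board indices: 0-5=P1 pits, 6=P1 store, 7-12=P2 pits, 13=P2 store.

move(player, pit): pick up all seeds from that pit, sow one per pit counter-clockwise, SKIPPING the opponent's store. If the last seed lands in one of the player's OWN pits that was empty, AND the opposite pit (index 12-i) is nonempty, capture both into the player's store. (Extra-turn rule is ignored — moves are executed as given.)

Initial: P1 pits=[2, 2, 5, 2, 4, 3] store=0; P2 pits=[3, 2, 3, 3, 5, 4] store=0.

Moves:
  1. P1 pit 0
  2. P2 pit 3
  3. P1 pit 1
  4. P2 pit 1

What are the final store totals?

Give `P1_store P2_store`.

Move 1: P1 pit0 -> P1=[0,3,6,2,4,3](0) P2=[3,2,3,3,5,4](0)
Move 2: P2 pit3 -> P1=[0,3,6,2,4,3](0) P2=[3,2,3,0,6,5](1)
Move 3: P1 pit1 -> P1=[0,0,7,3,5,3](0) P2=[3,2,3,0,6,5](1)
Move 4: P2 pit1 -> P1=[0,0,0,3,5,3](0) P2=[3,0,4,0,6,5](9)

Answer: 0 9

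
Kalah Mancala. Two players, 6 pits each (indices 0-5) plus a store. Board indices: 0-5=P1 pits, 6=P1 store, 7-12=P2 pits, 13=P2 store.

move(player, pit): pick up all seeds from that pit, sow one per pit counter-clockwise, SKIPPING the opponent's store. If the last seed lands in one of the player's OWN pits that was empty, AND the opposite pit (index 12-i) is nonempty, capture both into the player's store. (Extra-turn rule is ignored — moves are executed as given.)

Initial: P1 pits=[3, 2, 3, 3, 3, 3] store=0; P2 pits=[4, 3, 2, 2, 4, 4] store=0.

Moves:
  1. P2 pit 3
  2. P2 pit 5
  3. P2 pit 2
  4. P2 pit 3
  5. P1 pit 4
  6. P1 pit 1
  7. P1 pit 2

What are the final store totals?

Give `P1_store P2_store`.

Move 1: P2 pit3 -> P1=[3,2,3,3,3,3](0) P2=[4,3,2,0,5,5](0)
Move 2: P2 pit5 -> P1=[4,3,4,4,3,3](0) P2=[4,3,2,0,5,0](1)
Move 3: P2 pit2 -> P1=[4,3,4,4,3,3](0) P2=[4,3,0,1,6,0](1)
Move 4: P2 pit3 -> P1=[4,3,4,4,3,3](0) P2=[4,3,0,0,7,0](1)
Move 5: P1 pit4 -> P1=[4,3,4,4,0,4](1) P2=[5,3,0,0,7,0](1)
Move 6: P1 pit1 -> P1=[4,0,5,5,0,4](5) P2=[5,0,0,0,7,0](1)
Move 7: P1 pit2 -> P1=[4,0,0,6,1,5](6) P2=[6,0,0,0,7,0](1)

Answer: 6 1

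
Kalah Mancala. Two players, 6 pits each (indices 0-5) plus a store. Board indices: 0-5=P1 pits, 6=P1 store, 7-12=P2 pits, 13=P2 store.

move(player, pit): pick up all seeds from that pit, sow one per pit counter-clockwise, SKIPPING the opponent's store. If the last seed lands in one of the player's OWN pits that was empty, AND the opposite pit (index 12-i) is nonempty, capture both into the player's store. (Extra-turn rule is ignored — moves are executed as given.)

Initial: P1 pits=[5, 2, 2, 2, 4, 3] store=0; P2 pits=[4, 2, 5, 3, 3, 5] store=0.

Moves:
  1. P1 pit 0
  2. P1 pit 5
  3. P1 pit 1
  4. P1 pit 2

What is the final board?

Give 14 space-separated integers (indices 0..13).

Answer: 0 0 0 5 7 1 2 5 3 6 3 3 5 0

Derivation:
Move 1: P1 pit0 -> P1=[0,3,3,3,5,4](0) P2=[4,2,5,3,3,5](0)
Move 2: P1 pit5 -> P1=[0,3,3,3,5,0](1) P2=[5,3,6,3,3,5](0)
Move 3: P1 pit1 -> P1=[0,0,4,4,6,0](1) P2=[5,3,6,3,3,5](0)
Move 4: P1 pit2 -> P1=[0,0,0,5,7,1](2) P2=[5,3,6,3,3,5](0)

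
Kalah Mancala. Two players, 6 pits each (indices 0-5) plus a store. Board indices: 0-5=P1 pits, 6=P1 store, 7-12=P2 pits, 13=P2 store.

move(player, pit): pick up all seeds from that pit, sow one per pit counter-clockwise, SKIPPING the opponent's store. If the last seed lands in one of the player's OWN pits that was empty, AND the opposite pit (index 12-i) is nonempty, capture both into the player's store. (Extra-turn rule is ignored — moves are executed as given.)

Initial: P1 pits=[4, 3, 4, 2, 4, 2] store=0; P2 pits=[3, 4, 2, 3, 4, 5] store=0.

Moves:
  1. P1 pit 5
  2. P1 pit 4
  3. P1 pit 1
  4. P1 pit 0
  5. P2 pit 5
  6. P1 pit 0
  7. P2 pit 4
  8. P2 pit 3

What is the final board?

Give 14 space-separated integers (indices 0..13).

Move 1: P1 pit5 -> P1=[4,3,4,2,4,0](1) P2=[4,4,2,3,4,5](0)
Move 2: P1 pit4 -> P1=[4,3,4,2,0,1](2) P2=[5,5,2,3,4,5](0)
Move 3: P1 pit1 -> P1=[4,0,5,3,0,1](8) P2=[5,0,2,3,4,5](0)
Move 4: P1 pit0 -> P1=[0,1,6,4,1,1](8) P2=[5,0,2,3,4,5](0)
Move 5: P2 pit5 -> P1=[1,2,7,5,1,1](8) P2=[5,0,2,3,4,0](1)
Move 6: P1 pit0 -> P1=[0,3,7,5,1,1](8) P2=[5,0,2,3,4,0](1)
Move 7: P2 pit4 -> P1=[1,4,7,5,1,1](8) P2=[5,0,2,3,0,1](2)
Move 8: P2 pit3 -> P1=[1,4,7,5,1,1](8) P2=[5,0,2,0,1,2](3)

Answer: 1 4 7 5 1 1 8 5 0 2 0 1 2 3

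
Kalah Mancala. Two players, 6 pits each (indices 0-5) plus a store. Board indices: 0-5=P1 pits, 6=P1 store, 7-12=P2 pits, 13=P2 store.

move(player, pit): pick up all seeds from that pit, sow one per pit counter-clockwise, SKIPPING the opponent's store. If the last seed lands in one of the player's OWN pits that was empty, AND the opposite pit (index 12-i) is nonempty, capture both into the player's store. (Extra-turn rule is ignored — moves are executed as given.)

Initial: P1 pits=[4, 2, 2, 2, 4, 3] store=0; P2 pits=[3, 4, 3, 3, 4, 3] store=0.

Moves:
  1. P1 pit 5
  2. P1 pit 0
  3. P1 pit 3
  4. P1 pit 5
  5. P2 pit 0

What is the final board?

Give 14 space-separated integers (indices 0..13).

Answer: 0 3 3 0 6 0 3 0 6 4 4 5 3 0

Derivation:
Move 1: P1 pit5 -> P1=[4,2,2,2,4,0](1) P2=[4,5,3,3,4,3](0)
Move 2: P1 pit0 -> P1=[0,3,3,3,5,0](1) P2=[4,5,3,3,4,3](0)
Move 3: P1 pit3 -> P1=[0,3,3,0,6,1](2) P2=[4,5,3,3,4,3](0)
Move 4: P1 pit5 -> P1=[0,3,3,0,6,0](3) P2=[4,5,3,3,4,3](0)
Move 5: P2 pit0 -> P1=[0,3,3,0,6,0](3) P2=[0,6,4,4,5,3](0)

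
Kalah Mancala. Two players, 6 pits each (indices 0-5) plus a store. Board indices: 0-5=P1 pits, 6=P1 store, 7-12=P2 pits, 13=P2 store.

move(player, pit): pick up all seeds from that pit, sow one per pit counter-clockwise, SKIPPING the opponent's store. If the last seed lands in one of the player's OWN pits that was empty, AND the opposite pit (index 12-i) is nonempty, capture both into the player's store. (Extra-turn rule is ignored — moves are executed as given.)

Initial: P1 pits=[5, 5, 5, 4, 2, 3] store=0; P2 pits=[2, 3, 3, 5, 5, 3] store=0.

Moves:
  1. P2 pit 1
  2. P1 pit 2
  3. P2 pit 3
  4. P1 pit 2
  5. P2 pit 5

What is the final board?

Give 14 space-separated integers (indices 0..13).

Move 1: P2 pit1 -> P1=[5,5,5,4,2,3](0) P2=[2,0,4,6,6,3](0)
Move 2: P1 pit2 -> P1=[5,5,0,5,3,4](1) P2=[3,0,4,6,6,3](0)
Move 3: P2 pit3 -> P1=[6,6,1,5,3,4](1) P2=[3,0,4,0,7,4](1)
Move 4: P1 pit2 -> P1=[6,6,0,6,3,4](1) P2=[3,0,4,0,7,4](1)
Move 5: P2 pit5 -> P1=[7,7,1,6,3,4](1) P2=[3,0,4,0,7,0](2)

Answer: 7 7 1 6 3 4 1 3 0 4 0 7 0 2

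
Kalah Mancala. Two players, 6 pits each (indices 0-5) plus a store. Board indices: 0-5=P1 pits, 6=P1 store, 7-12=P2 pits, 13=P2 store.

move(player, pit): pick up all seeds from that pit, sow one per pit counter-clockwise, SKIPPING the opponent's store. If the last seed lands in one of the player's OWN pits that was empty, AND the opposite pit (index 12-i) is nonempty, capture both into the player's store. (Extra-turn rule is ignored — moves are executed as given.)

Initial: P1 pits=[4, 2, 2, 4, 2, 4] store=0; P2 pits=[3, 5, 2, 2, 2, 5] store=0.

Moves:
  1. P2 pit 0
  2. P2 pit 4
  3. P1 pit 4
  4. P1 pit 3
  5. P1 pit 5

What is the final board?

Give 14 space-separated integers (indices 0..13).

Move 1: P2 pit0 -> P1=[4,2,2,4,2,4](0) P2=[0,6,3,3,2,5](0)
Move 2: P2 pit4 -> P1=[4,2,2,4,2,4](0) P2=[0,6,3,3,0,6](1)
Move 3: P1 pit4 -> P1=[4,2,2,4,0,5](1) P2=[0,6,3,3,0,6](1)
Move 4: P1 pit3 -> P1=[4,2,2,0,1,6](2) P2=[1,6,3,3,0,6](1)
Move 5: P1 pit5 -> P1=[4,2,2,0,1,0](3) P2=[2,7,4,4,1,6](1)

Answer: 4 2 2 0 1 0 3 2 7 4 4 1 6 1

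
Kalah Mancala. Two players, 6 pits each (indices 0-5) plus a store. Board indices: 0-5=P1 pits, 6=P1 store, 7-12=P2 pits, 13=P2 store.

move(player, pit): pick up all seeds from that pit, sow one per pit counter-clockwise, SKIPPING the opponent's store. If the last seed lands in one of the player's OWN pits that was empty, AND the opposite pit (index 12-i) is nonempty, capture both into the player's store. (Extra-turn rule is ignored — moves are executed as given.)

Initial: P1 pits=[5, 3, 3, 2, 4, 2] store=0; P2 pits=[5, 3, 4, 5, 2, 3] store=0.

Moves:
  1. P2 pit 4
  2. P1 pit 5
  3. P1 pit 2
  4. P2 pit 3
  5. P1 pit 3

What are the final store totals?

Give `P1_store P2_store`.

Answer: 9 2

Derivation:
Move 1: P2 pit4 -> P1=[5,3,3,2,4,2](0) P2=[5,3,4,5,0,4](1)
Move 2: P1 pit5 -> P1=[5,3,3,2,4,0](1) P2=[6,3,4,5,0,4](1)
Move 3: P1 pit2 -> P1=[5,3,0,3,5,0](8) P2=[0,3,4,5,0,4](1)
Move 4: P2 pit3 -> P1=[6,4,0,3,5,0](8) P2=[0,3,4,0,1,5](2)
Move 5: P1 pit3 -> P1=[6,4,0,0,6,1](9) P2=[0,3,4,0,1,5](2)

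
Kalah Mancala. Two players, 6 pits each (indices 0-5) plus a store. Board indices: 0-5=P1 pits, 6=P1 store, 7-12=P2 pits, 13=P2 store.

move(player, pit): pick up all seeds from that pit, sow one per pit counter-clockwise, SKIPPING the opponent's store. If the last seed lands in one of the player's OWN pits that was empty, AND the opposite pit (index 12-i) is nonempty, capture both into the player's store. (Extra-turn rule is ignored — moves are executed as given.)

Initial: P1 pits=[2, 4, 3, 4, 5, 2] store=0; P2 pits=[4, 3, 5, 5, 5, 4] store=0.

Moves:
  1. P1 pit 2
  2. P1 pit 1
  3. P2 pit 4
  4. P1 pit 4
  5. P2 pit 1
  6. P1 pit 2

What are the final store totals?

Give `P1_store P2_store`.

Answer: 1 1

Derivation:
Move 1: P1 pit2 -> P1=[2,4,0,5,6,3](0) P2=[4,3,5,5,5,4](0)
Move 2: P1 pit1 -> P1=[2,0,1,6,7,4](0) P2=[4,3,5,5,5,4](0)
Move 3: P2 pit4 -> P1=[3,1,2,6,7,4](0) P2=[4,3,5,5,0,5](1)
Move 4: P1 pit4 -> P1=[3,1,2,6,0,5](1) P2=[5,4,6,6,1,5](1)
Move 5: P2 pit1 -> P1=[3,1,2,6,0,5](1) P2=[5,0,7,7,2,6](1)
Move 6: P1 pit2 -> P1=[3,1,0,7,1,5](1) P2=[5,0,7,7,2,6](1)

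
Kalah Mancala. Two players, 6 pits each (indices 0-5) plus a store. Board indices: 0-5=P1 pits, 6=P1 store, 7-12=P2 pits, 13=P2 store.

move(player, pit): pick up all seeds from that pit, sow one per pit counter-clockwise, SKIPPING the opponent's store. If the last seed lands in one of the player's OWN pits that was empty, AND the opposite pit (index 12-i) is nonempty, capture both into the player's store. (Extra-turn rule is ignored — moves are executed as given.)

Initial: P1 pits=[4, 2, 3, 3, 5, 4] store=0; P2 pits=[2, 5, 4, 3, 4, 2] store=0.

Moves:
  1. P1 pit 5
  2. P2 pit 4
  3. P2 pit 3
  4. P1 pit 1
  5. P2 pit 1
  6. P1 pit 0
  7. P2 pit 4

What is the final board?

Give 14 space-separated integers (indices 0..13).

Move 1: P1 pit5 -> P1=[4,2,3,3,5,0](1) P2=[3,6,5,3,4,2](0)
Move 2: P2 pit4 -> P1=[5,3,3,3,5,0](1) P2=[3,6,5,3,0,3](1)
Move 3: P2 pit3 -> P1=[5,3,3,3,5,0](1) P2=[3,6,5,0,1,4](2)
Move 4: P1 pit1 -> P1=[5,0,4,4,6,0](1) P2=[3,6,5,0,1,4](2)
Move 5: P2 pit1 -> P1=[6,0,4,4,6,0](1) P2=[3,0,6,1,2,5](3)
Move 6: P1 pit0 -> P1=[0,1,5,5,7,1](2) P2=[3,0,6,1,2,5](3)
Move 7: P2 pit4 -> P1=[0,1,5,5,7,1](2) P2=[3,0,6,1,0,6](4)

Answer: 0 1 5 5 7 1 2 3 0 6 1 0 6 4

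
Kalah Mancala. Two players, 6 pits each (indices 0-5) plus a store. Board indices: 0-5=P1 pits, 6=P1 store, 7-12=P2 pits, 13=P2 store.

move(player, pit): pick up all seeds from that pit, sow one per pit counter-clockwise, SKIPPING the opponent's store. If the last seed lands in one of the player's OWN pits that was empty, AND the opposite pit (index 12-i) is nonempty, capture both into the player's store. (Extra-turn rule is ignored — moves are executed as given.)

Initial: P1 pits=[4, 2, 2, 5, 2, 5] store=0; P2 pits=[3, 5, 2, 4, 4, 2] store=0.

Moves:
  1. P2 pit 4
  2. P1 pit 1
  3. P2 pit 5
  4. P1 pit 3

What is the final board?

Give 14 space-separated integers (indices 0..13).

Answer: 6 1 3 0 4 6 1 4 6 3 4 0 0 2

Derivation:
Move 1: P2 pit4 -> P1=[5,3,2,5,2,5](0) P2=[3,5,2,4,0,3](1)
Move 2: P1 pit1 -> P1=[5,0,3,6,3,5](0) P2=[3,5,2,4,0,3](1)
Move 3: P2 pit5 -> P1=[6,1,3,6,3,5](0) P2=[3,5,2,4,0,0](2)
Move 4: P1 pit3 -> P1=[6,1,3,0,4,6](1) P2=[4,6,3,4,0,0](2)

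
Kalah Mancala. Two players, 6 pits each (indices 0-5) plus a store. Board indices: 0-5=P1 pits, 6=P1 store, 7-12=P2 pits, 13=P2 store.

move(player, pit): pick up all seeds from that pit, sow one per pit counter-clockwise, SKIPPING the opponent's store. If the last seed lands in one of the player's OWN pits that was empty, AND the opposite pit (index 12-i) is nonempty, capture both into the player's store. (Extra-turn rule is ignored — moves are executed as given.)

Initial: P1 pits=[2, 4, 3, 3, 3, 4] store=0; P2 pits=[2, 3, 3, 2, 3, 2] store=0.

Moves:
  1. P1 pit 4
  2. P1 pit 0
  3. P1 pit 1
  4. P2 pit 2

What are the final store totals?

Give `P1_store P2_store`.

Answer: 2 0

Derivation:
Move 1: P1 pit4 -> P1=[2,4,3,3,0,5](1) P2=[3,3,3,2,3,2](0)
Move 2: P1 pit0 -> P1=[0,5,4,3,0,5](1) P2=[3,3,3,2,3,2](0)
Move 3: P1 pit1 -> P1=[0,0,5,4,1,6](2) P2=[3,3,3,2,3,2](0)
Move 4: P2 pit2 -> P1=[0,0,5,4,1,6](2) P2=[3,3,0,3,4,3](0)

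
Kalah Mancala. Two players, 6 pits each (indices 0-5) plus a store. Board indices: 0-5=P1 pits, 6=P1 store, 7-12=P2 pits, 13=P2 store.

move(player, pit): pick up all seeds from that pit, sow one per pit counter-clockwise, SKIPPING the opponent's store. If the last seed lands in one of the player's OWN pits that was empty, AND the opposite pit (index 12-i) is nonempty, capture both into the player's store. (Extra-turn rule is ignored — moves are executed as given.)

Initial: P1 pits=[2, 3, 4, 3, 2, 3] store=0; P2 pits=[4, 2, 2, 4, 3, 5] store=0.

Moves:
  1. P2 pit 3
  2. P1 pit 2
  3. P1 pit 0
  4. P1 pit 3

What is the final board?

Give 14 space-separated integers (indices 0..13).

Answer: 0 4 1 0 4 5 2 5 3 2 0 4 6 1

Derivation:
Move 1: P2 pit3 -> P1=[3,3,4,3,2,3](0) P2=[4,2,2,0,4,6](1)
Move 2: P1 pit2 -> P1=[3,3,0,4,3,4](1) P2=[4,2,2,0,4,6](1)
Move 3: P1 pit0 -> P1=[0,4,1,5,3,4](1) P2=[4,2,2,0,4,6](1)
Move 4: P1 pit3 -> P1=[0,4,1,0,4,5](2) P2=[5,3,2,0,4,6](1)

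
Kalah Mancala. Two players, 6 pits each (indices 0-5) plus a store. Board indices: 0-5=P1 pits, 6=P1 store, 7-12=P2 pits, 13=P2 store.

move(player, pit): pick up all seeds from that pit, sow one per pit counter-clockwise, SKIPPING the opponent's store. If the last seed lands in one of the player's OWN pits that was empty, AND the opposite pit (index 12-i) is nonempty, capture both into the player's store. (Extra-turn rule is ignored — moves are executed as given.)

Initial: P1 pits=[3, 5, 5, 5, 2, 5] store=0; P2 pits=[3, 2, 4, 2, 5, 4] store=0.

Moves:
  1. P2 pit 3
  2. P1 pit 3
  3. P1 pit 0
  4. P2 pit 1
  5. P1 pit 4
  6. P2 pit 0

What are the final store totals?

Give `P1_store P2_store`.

Move 1: P2 pit3 -> P1=[3,5,5,5,2,5](0) P2=[3,2,4,0,6,5](0)
Move 2: P1 pit3 -> P1=[3,5,5,0,3,6](1) P2=[4,3,4,0,6,5](0)
Move 3: P1 pit0 -> P1=[0,6,6,0,3,6](6) P2=[4,3,0,0,6,5](0)
Move 4: P2 pit1 -> P1=[0,6,6,0,3,6](6) P2=[4,0,1,1,7,5](0)
Move 5: P1 pit4 -> P1=[0,6,6,0,0,7](7) P2=[5,0,1,1,7,5](0)
Move 6: P2 pit0 -> P1=[0,6,6,0,0,7](7) P2=[0,1,2,2,8,6](0)

Answer: 7 0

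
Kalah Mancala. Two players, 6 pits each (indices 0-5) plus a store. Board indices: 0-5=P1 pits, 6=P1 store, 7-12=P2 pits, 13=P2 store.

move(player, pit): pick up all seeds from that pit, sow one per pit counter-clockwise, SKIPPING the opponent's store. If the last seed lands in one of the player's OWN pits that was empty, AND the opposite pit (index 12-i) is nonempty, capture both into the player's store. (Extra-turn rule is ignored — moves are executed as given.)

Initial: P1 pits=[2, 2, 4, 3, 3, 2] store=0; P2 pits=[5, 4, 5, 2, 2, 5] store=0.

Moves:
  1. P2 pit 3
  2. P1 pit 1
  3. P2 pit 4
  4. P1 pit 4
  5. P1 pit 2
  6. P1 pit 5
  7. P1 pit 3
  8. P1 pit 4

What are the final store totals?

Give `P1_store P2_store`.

Move 1: P2 pit3 -> P1=[2,2,4,3,3,2](0) P2=[5,4,5,0,3,6](0)
Move 2: P1 pit1 -> P1=[2,0,5,4,3,2](0) P2=[5,4,5,0,3,6](0)
Move 3: P2 pit4 -> P1=[3,0,5,4,3,2](0) P2=[5,4,5,0,0,7](1)
Move 4: P1 pit4 -> P1=[3,0,5,4,0,3](1) P2=[6,4,5,0,0,7](1)
Move 5: P1 pit2 -> P1=[3,0,0,5,1,4](2) P2=[7,4,5,0,0,7](1)
Move 6: P1 pit5 -> P1=[3,0,0,5,1,0](3) P2=[8,5,6,0,0,7](1)
Move 7: P1 pit3 -> P1=[3,0,0,0,2,1](4) P2=[9,6,6,0,0,7](1)
Move 8: P1 pit4 -> P1=[3,0,0,0,0,2](5) P2=[9,6,6,0,0,7](1)

Answer: 5 1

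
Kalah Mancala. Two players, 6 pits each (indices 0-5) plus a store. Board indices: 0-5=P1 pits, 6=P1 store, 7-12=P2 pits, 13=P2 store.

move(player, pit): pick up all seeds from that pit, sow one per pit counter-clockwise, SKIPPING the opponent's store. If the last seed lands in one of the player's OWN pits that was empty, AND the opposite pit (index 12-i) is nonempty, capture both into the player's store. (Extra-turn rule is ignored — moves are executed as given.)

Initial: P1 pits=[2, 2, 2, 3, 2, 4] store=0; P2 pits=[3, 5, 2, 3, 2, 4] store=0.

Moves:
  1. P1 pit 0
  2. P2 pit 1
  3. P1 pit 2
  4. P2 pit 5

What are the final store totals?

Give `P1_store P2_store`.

Answer: 0 2

Derivation:
Move 1: P1 pit0 -> P1=[0,3,3,3,2,4](0) P2=[3,5,2,3,2,4](0)
Move 2: P2 pit1 -> P1=[0,3,3,3,2,4](0) P2=[3,0,3,4,3,5](1)
Move 3: P1 pit2 -> P1=[0,3,0,4,3,5](0) P2=[3,0,3,4,3,5](1)
Move 4: P2 pit5 -> P1=[1,4,1,5,3,5](0) P2=[3,0,3,4,3,0](2)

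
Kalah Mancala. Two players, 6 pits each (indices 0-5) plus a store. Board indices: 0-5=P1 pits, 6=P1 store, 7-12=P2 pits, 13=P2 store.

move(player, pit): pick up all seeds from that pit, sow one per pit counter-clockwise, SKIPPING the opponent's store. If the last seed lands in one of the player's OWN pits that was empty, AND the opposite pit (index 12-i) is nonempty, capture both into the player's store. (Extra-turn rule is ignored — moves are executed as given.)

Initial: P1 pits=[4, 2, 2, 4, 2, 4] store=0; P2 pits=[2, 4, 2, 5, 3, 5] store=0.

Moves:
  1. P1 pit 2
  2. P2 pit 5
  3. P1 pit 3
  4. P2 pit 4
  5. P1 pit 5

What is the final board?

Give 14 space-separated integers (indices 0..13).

Answer: 6 3 1 0 4 0 2 4 6 4 6 0 1 2

Derivation:
Move 1: P1 pit2 -> P1=[4,2,0,5,3,4](0) P2=[2,4,2,5,3,5](0)
Move 2: P2 pit5 -> P1=[5,3,1,6,3,4](0) P2=[2,4,2,5,3,0](1)
Move 3: P1 pit3 -> P1=[5,3,1,0,4,5](1) P2=[3,5,3,5,3,0](1)
Move 4: P2 pit4 -> P1=[6,3,1,0,4,5](1) P2=[3,5,3,5,0,1](2)
Move 5: P1 pit5 -> P1=[6,3,1,0,4,0](2) P2=[4,6,4,6,0,1](2)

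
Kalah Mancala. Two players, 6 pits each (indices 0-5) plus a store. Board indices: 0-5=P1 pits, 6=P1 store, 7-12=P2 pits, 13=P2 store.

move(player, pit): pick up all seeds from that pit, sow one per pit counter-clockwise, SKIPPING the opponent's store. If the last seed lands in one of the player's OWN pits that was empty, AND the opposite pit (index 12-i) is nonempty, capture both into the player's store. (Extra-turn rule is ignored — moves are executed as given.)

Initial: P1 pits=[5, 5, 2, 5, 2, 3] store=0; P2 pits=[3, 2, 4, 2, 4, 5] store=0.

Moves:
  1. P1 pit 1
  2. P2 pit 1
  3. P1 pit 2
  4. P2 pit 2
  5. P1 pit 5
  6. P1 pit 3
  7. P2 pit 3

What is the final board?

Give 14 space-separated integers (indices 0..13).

Move 1: P1 pit1 -> P1=[5,0,3,6,3,4](1) P2=[3,2,4,2,4,5](0)
Move 2: P2 pit1 -> P1=[5,0,3,6,3,4](1) P2=[3,0,5,3,4,5](0)
Move 3: P1 pit2 -> P1=[5,0,0,7,4,5](1) P2=[3,0,5,3,4,5](0)
Move 4: P2 pit2 -> P1=[6,0,0,7,4,5](1) P2=[3,0,0,4,5,6](1)
Move 5: P1 pit5 -> P1=[6,0,0,7,4,0](2) P2=[4,1,1,5,5,6](1)
Move 6: P1 pit3 -> P1=[6,0,0,0,5,1](3) P2=[5,2,2,6,5,6](1)
Move 7: P2 pit3 -> P1=[7,1,1,0,5,1](3) P2=[5,2,2,0,6,7](2)

Answer: 7 1 1 0 5 1 3 5 2 2 0 6 7 2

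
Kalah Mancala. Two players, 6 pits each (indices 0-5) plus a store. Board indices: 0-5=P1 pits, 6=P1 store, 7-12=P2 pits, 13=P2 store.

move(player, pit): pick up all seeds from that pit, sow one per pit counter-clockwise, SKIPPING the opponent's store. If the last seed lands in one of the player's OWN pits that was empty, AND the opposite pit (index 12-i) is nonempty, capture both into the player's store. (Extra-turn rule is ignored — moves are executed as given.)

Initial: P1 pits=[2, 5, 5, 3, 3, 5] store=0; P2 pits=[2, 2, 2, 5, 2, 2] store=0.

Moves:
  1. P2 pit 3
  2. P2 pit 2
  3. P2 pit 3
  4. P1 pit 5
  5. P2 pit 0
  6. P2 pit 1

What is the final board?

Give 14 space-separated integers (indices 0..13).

Move 1: P2 pit3 -> P1=[3,6,5,3,3,5](0) P2=[2,2,2,0,3,3](1)
Move 2: P2 pit2 -> P1=[3,6,5,3,3,5](0) P2=[2,2,0,1,4,3](1)
Move 3: P2 pit3 -> P1=[3,6,5,3,3,5](0) P2=[2,2,0,0,5,3](1)
Move 4: P1 pit5 -> P1=[3,6,5,3,3,0](1) P2=[3,3,1,1,5,3](1)
Move 5: P2 pit0 -> P1=[3,6,5,3,3,0](1) P2=[0,4,2,2,5,3](1)
Move 6: P2 pit1 -> P1=[3,6,5,3,3,0](1) P2=[0,0,3,3,6,4](1)

Answer: 3 6 5 3 3 0 1 0 0 3 3 6 4 1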